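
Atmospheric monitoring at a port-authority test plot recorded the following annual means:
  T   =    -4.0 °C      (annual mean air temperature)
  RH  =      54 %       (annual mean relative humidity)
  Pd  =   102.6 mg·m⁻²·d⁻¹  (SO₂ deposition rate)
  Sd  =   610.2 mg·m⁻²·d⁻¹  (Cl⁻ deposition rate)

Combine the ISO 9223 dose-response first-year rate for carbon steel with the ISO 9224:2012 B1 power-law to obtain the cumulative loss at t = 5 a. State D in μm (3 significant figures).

carbon steel: f(T) = +0.150·(T−10) [T≤10 °C] = -2.1000
  SO₂ term: 1.77·102.6^0.52·exp(0.02·54-2.1000) = 7.092
  Cl⁻ term: 0.102·610.2^0.62·exp(0.033·54+0.04·-4.0) = 27.54
  sum: 7.092 + 27.54 → r_corr = 34.64 μm/a
Power-law: D(5) = r_corr · 5^0.523
  D(5) = 34.64 × 5^0.523 = 34.64 × 2.32 = 80.37 μm

D(5) = 80.4 μm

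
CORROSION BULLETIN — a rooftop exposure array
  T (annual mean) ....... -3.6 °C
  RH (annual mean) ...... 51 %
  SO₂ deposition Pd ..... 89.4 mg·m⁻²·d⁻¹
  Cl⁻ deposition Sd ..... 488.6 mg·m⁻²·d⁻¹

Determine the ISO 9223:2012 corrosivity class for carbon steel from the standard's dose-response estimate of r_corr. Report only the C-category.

carbon steel: T≤10 °C ⇒ hinge +0.150·(-3.6−10) = -2.0400
  Pd branch = 1.77·Pd^0.52·e^(0.02·RH+f) = 6.602 μm/a
  Cl⁻ term: 0.102·488.6^0.62·exp(0.033·51+0.04·-3.6) = 22.09
  r_corr = 6.602 + 22.09 = 28.69 μm/a
Category bounds: 25…50 μm/a bracket r_corr ⇒ C3

C3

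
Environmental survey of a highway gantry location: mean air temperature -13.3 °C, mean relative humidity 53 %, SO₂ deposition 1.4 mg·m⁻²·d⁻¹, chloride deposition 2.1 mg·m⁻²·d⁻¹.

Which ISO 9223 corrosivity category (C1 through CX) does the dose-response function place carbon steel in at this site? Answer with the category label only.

carbon steel: temperature factor f = +0.150·(-23.3) = -3.4950
  sulphur-dioxide contribution → 0.1847 μm/a
  chloride contribution → 0.5456 μm/a
  total first-year rate 0.7303 μm/a
0.73 μm/a falls in (0, 1.3] for carbon steel → category C1

C1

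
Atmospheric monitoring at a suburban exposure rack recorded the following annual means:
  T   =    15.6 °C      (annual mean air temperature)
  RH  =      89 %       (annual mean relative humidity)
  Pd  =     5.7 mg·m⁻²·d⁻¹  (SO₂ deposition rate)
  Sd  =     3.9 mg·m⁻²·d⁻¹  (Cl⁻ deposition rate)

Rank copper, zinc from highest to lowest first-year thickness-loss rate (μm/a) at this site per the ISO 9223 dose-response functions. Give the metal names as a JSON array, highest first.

["copper", "zinc"]

copper: f(T) = -0.080·(T−10) [T>10 °C] = -0.4480
  Pd branch = 0.0053·Pd^0.26·e^(0.059·RH+f) = 1.016 μm/a
  Cl⁻ term: 0.01025·3.9^0.27·exp(0.036·89+0.049·15.6) = 0.783
  r_corr = 1.016 + 0.783 = 1.799 μm/a
zinc: temperature factor f = -0.071·(5.6) = -0.3976
  SO₂ term: 0.0129·5.7^0.44·exp(0.046·89-0.3976) = 1.118
  Sd branch = 0.0175·Sd^0.57·e^(0.008·RH+0.085·T) = 0.2918 μm/a
  sum: 1.118 + 0.2918 → r_corr = 1.41 μm/a
Ordering by μm/a: copper (1.8) > zinc (1.41)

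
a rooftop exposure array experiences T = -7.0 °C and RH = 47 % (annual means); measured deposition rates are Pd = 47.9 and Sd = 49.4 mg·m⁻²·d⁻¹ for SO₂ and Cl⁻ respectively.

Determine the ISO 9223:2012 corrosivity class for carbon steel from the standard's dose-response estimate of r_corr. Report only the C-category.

C2

carbon steel: temperature factor f = +0.150·(-17.0) = -2.5500
  sulphur-dioxide contribution → 2.646 μm/a
  chloride contribution → 4.08 μm/a
  ⇒ r_corr(carbon steel) = 6.726 μm/a
Category bounds: 1.3…25 μm/a bracket r_corr ⇒ C2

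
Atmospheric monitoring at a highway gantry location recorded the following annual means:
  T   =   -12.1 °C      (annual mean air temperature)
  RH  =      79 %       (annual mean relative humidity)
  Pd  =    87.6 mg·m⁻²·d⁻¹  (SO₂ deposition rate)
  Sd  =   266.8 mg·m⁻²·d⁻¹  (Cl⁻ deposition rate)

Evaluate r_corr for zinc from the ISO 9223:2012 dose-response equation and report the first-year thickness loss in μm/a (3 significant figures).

zinc: f(T) = +0.038·(T−10) [T≤10 °C] = -0.8398
  sulphur-dioxide contribution → 1.509 μm/a
  chloride contribution → 0.2843 μm/a
  total first-year rate 1.794 μm/a

r_corr = 1.79 μm/a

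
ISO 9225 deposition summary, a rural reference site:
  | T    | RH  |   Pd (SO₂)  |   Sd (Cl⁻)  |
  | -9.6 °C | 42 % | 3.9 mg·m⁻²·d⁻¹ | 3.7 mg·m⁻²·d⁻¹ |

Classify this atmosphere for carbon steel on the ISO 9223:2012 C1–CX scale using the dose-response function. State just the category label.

C1

carbon steel: temperature factor f = +0.150·(-19.6) = -2.9400
  Pd branch = 1.77·Pd^0.52·e^(0.02·RH+f) = 0.4399 μm/a
  Sd branch = 0.102·Sd^0.62·e^(0.033·RH+0.04·T) = 0.6252 μm/a
  sum: 0.4399 + 0.6252 → r_corr = 1.065 μm/a
ISO 9223 Table 2 (carbon steel): 0 < 1.07 ≤ 1.3 μm/a ⇒ C1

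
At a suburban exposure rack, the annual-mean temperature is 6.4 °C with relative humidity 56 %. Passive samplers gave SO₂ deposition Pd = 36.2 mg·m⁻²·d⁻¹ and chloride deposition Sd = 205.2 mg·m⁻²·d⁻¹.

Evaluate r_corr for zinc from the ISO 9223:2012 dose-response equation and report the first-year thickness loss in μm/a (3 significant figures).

zinc: temperature factor f = +0.038·(-3.6) = -0.1368
  sulphur-dioxide contribution → 0.7174 μm/a
  chloride contribution → 0.9813 μm/a
  total first-year rate 1.699 μm/a

r_corr = 1.70 μm/a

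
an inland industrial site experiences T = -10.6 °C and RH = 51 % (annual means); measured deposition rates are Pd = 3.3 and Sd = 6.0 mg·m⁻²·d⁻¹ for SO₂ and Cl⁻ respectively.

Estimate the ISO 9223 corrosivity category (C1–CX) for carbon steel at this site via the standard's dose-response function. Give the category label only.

carbon steel: T≤10 °C ⇒ hinge +0.150·(-10.6−10) = -3.0900
  SO₂ term: 1.77·3.3^0.52·exp(0.02·51-3.0900) = 0.4155
  Sd branch = 0.102·Sd^0.62·e^(0.033·RH+0.04·T) = 1.091 μm/a
  sum: 0.4155 + 1.091 → r_corr = 1.507 μm/a
ISO 9223 Table 2 (carbon steel): 1.3 < 1.51 ≤ 25 μm/a ⇒ C2

C2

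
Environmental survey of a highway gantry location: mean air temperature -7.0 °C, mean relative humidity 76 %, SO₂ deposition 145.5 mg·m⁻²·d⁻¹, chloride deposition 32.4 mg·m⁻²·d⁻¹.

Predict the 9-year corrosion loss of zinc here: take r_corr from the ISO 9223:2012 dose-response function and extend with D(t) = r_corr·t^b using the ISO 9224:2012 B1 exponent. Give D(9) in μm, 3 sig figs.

D(9) = 12.7 μm

zinc: T≤10 °C ⇒ hinge +0.038·(-7.0−10) = -0.6460
  Pd branch = 0.0129·Pd^0.44·e^(0.046·RH+f) = 1.995 μm/a
  Sd branch = 0.0175·Sd^0.57·e^(0.008·RH+0.085·T) = 0.1287 μm/a
  r_corr = 1.995 + 0.1287 = 2.124 μm/a
Long-term exponent b (ISO 9224 Table 2, B1) = 0.813
  D(9) = 2.124 × 9^0.813 = 2.124 × 5.968 = 12.67 μm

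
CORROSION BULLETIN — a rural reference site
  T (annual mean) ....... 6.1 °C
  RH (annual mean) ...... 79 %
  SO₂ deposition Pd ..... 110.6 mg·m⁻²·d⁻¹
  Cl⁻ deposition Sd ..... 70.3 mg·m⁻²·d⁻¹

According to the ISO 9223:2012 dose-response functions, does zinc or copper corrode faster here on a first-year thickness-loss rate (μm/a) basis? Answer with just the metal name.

zinc: f(T) = +0.038·(T−10) [T≤10 °C] = -0.1482
  SO₂ term: 0.0129·110.6^0.44·exp(0.046·79-0.1482) = 3.34
  Sd branch = 0.0175·Sd^0.57·e^(0.008·RH+0.085·T) = 0.6244 μm/a
  sum: 3.34 + 0.6244 → r_corr = 3.964 μm/a
copper: T≤10 °C ⇒ hinge +0.126·(6.1−10) = -0.4914
  SO₂ term: 0.0053·110.6^0.26·exp(0.059·79-0.4914) = 1.165
  Cl⁻ term: 0.01025·70.3^0.27·exp(0.036·79+0.049·6.1) = 0.7488
  r_corr = 1.165 + 0.7488 = 1.914 μm/a
Ordering by μm/a: zinc (3.96) > copper (1.91)

zinc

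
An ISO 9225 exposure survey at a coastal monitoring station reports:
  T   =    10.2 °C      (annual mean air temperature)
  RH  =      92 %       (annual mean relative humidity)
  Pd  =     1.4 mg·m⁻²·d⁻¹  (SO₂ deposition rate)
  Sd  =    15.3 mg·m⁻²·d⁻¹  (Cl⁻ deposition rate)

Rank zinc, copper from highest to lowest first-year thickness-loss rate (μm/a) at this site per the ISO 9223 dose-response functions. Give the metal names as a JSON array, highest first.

["copper", "zinc"]

zinc: temperature factor f = -0.071·(0.2) = -0.0142
  Pd branch = 0.0129·Pd^0.44·e^(0.046·RH+f) = 1.015 μm/a
  Cl⁻ term: 0.0175·15.3^0.57·exp(0.008·92+0.085·10.2) = 0.4116
  sum: 1.015 + 0.4116 → r_corr = 1.427 μm/a
copper: T>10 °C ⇒ hinge -0.080·(10.2−10) = -0.0160
  SO₂ term: 0.0053·1.4^0.26·exp(0.059·92-0.0160) = 1.296
  Sd branch = 0.01025·Sd^0.27·e^(0.036·RH+0.049·T) = 0.9684 μm/a
  r_corr = 1.296 + 0.9684 = 2.265 μm/a
Ordering by μm/a: copper (2.26) > zinc (1.43)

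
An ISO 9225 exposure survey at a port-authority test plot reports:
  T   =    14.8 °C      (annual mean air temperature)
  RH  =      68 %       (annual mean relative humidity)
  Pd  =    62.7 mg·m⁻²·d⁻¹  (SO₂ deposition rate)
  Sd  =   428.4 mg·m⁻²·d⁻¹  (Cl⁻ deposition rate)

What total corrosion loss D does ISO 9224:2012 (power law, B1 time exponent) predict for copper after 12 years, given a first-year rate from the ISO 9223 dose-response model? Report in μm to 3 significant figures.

D(12) = 9.66 μm

copper: temperature factor f = -0.080·(4.8) = -0.3840
  sulphur-dioxide contribution → 0.585 μm/a
  chloride contribution → 1.257 μm/a
  ⇒ r_corr(copper) = 1.842 μm/a
Power-law: D(12) = r_corr · 12^0.667
  D(12) = 1.842 × 12^0.667 = 1.842 × 5.246 = 9.664 μm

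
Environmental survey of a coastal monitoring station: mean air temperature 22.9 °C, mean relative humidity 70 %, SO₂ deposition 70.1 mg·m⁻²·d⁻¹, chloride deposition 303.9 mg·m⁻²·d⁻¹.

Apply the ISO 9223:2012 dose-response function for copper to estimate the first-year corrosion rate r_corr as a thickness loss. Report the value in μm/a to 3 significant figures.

r_corr = 2.19 μm/a

copper: T>10 °C ⇒ hinge -0.080·(22.9−10) = -1.0320
  sulphur-dioxide contribution → 0.3545 μm/a
  chloride contribution → 1.831 μm/a
  ⇒ r_corr(copper) = 2.186 μm/a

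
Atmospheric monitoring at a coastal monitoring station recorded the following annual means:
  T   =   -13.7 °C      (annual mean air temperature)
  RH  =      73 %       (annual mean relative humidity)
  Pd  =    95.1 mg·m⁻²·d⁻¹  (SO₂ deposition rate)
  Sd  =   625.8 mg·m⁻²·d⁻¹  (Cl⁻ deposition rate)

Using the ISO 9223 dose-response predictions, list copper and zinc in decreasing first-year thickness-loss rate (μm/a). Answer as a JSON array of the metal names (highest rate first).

["zinc", "copper"]

copper: f(T) = +0.126·(T−10) [T≤10 °C] = -2.9862
  Pd branch = 0.0053·Pd^0.26·e^(0.059·RH+f) = 0.0649 μm/a
  Sd branch = 0.01025·Sd^0.27·e^(0.036·RH+0.049·T) = 0.4126 μm/a
  r_corr = 0.0649 + 0.4126 = 0.4775 μm/a
zinc: f(T) = +0.038·(T−10) [T≤10 °C] = -0.9006
  Pd branch = 0.0129·Pd^0.44·e^(0.046·RH+f) = 1.117 μm/a
  Sd branch = 0.0175·Sd^0.57·e^(0.008·RH+0.085·T) = 0.3845 μm/a
  r_corr = 1.117 + 0.3845 = 1.502 μm/a
Ordering by μm/a: zinc (1.5) > copper (0.478)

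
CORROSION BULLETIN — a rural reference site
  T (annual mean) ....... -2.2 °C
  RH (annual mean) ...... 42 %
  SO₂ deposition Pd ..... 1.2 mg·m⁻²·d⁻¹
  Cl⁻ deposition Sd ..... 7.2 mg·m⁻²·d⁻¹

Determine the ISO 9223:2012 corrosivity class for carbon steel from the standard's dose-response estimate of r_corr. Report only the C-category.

carbon steel: f(T) = +0.150·(T−10) [T≤10 °C] = -1.8300
  Pd branch = 1.77·Pd^0.52·e^(0.02·RH+f) = 0.7231 μm/a
  Sd branch = 0.102·Sd^0.62·e^(0.033·RH+0.04·T) = 1.27 μm/a
  r_corr = 0.7231 + 1.27 = 1.993 μm/a
ISO 9223 Table 2 (carbon steel): 1.3 < 1.99 ≤ 25 μm/a ⇒ C2

C2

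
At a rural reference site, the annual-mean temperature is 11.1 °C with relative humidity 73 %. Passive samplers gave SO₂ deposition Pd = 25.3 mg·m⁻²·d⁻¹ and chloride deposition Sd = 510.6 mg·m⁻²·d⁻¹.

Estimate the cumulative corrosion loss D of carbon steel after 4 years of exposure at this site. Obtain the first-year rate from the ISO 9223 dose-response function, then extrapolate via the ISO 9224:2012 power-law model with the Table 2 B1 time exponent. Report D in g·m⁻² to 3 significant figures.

carbon steel: T>10 °C ⇒ hinge -0.054·(11.1−10) = -0.0594
  Pd branch = 1.77·Pd^0.52·e^(0.02·RH+f) = 38.54 μm/a
  Cl⁻ term: 0.102·510.6^0.62·exp(0.033·73+0.04·11.1) = 84.46
  r_corr = 38.54 + 84.46 = 123 μm/a
Long-term exponent b (ISO 9224 Table 2, B1) = 0.523
  D(4) = 123 × 4^0.523 = 123 × 2.065 = 254 μm
  Mass loss = 254 μm × 7.85 g/cm³ = 1994 g·m⁻²

D(4) = 1.99e+03 g·m⁻²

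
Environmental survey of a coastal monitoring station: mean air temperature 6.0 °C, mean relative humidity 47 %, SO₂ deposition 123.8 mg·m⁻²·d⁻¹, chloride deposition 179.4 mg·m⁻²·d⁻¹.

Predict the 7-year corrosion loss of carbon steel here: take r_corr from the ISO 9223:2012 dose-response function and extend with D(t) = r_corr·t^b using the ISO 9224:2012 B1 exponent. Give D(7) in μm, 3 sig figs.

D(7) = 127 μm

carbon steel: T≤10 °C ⇒ hinge +0.150·(6.0−10) = -0.6000
  SO₂ term: 1.77·123.8^0.52·exp(0.02·47-0.6000) = 30.47
  Sd branch = 0.102·Sd^0.62·e^(0.033·RH+0.04·T) = 15.27 μm/a
  r_corr = 30.47 + 15.27 = 45.74 μm/a
ISO 9224: D(t) = r_corr · t^b with b = 0.523 (carbon steel, B1)
  D(7) = 45.74 × 7^0.523 = 45.74 × 2.767 = 126.5 μm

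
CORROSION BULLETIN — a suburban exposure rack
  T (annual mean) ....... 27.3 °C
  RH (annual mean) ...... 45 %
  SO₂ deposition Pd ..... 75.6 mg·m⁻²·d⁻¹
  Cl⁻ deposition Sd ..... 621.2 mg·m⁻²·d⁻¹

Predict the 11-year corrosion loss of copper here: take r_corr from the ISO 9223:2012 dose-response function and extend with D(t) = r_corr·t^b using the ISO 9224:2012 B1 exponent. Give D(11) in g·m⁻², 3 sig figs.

D(11) = 52.3 g·m⁻²

copper: T>10 °C ⇒ hinge -0.080·(27.3−10) = -1.3840
  SO₂ term: 0.0053·75.6^0.26·exp(0.059·45-1.3840) = 0.05817
  Cl⁻ term: 0.01025·621.2^0.27·exp(0.036·45+0.049·27.3) = 1.12
  r_corr = 0.05817 + 1.12 = 1.179 μm/a
Long-term exponent b (ISO 9224 Table 2, B1) = 0.667
  D(11) = 1.179 × 11^0.667 = 1.179 × 4.95 = 5.834 μm
  Mass loss = 5.834 μm × 8.96 g/cm³ = 52.28 g·m⁻²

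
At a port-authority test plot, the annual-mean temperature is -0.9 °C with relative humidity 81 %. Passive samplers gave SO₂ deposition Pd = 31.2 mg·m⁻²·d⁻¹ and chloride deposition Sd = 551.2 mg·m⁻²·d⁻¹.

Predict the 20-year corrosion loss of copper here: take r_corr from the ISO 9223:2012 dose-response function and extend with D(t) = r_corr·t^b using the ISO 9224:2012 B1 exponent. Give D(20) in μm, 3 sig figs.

D(20) = 10.2 μm

copper: temperature factor f = +0.126·(-10.9) = -1.3734
  SO₂ term: 0.0053·31.2^0.26·exp(0.059·81-1.3734) = 0.3907
  Sd branch = 0.01025·Sd^0.27·e^(0.036·RH+0.049·T) = 0.9957 μm/a
  sum: 0.3907 + 0.9957 → r_corr = 1.386 μm/a
Long-term exponent b (ISO 9224 Table 2, B1) = 0.667
  D(20) = 1.386 × 20^0.667 = 1.386 × 7.375 = 10.22 μm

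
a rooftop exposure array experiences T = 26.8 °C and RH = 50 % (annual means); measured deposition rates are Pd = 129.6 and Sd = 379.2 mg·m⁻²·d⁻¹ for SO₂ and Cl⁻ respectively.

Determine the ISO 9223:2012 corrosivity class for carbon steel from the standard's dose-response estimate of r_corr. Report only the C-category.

carbon steel: temperature factor f = -0.054·(16.8) = -0.9072
  SO₂ term: 1.77·129.6^0.52·exp(0.02·50-0.9072) = 24.37
  Sd branch = 0.102·Sd^0.62·e^(0.033·RH+0.04·T) = 61.61 μm/a
  r_corr = 24.37 + 61.61 = 85.98 μm/a
86 μm/a falls in (80, 200] for carbon steel → category C5

C5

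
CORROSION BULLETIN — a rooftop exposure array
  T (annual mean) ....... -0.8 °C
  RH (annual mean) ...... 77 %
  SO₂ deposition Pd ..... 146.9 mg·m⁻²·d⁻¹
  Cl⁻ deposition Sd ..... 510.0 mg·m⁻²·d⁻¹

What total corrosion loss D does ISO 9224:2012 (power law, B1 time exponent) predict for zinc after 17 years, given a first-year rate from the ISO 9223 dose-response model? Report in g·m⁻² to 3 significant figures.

D(17) = 265 g·m⁻²

zinc: T≤10 °C ⇒ hinge +0.038·(-0.8−10) = -0.4104
  sulphur-dioxide contribution → 2.655 μm/a
  chloride contribution → 1.058 μm/a
  total first-year rate 3.713 μm/a
Power-law: D(17) = r_corr · 17^0.813
  D(17) = 3.713 × 17^0.813 = 3.713 × 10.01 = 37.16 μm
  Mass loss = 37.16 μm × 7.14 g/cm³ = 265.3 g·m⁻²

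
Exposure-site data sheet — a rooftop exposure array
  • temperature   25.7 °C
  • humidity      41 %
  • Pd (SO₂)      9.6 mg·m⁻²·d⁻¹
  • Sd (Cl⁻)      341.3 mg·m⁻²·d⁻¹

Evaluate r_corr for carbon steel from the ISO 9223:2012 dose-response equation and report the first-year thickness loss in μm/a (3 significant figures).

carbon steel: temperature factor f = -0.054·(15.7) = -0.8478
  SO₂ term: 1.77·9.6^0.52·exp(0.02·41-0.8478) = 5.581
  Cl⁻ term: 0.102·341.3^0.62·exp(0.033·41+0.04·25.7) = 41.04
  sum: 5.581 + 41.04 → r_corr = 46.62 μm/a

r_corr = 46.6 μm/a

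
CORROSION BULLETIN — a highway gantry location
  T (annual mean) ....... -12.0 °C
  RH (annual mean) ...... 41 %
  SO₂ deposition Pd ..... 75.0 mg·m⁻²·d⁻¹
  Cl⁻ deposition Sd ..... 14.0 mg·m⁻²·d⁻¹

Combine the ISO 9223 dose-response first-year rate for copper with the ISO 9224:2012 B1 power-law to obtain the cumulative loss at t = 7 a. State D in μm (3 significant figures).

D(7) = 0.228 μm

copper: f(T) = +0.126·(T−10) [T≤10 °C] = -2.7720
  SO₂ term: 0.0053·75.0^0.26·exp(0.059·41-2.7720) = 0.01144
  Cl⁻ term: 0.01025·14.0^0.27·exp(0.036·41+0.049·-12.0) = 0.0508
  r_corr = 0.01144 + 0.0508 = 0.06224 μm/a
ISO 9224: D(t) = r_corr · t^b with b = 0.667 (copper, B1)
  D(7) = 0.06224 × 7^0.667 = 0.06224 × 3.662 = 0.2279 μm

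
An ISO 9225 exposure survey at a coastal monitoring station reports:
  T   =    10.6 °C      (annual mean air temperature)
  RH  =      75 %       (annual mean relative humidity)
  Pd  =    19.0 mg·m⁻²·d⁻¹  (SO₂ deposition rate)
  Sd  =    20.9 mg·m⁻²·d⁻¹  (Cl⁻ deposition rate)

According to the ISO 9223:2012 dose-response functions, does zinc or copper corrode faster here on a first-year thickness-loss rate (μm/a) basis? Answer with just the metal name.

zinc

zinc: f(T) = -0.071·(T−10) [T>10 °C] = -0.0426
  sulphur-dioxide contribution → 1.423 μm/a
  chloride contribution → 0.444 μm/a
  ⇒ r_corr(zinc) = 1.867 μm/a
copper: f(T) = -0.080·(T−10) [T>10 °C] = -0.0480
  sulphur-dioxide contribution → 0.9071 μm/a
  chloride contribution → 0.5825 μm/a
  ⇒ r_corr(copper) = 1.49 μm/a
Ordering by μm/a: zinc (1.87) > copper (1.49)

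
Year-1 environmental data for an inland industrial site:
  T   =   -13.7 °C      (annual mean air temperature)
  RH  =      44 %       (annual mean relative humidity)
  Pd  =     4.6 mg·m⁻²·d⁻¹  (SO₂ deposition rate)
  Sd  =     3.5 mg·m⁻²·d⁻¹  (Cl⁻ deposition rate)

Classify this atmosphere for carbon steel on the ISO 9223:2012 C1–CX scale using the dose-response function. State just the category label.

carbon steel: temperature factor f = +0.150·(-23.7) = -3.5550
  Pd branch = 1.77·Pd^0.52·e^(0.02·RH+f) = 0.2697 μm/a
  Cl⁻ term: 0.102·3.5^0.62·exp(0.033·44+0.04·-13.7) = 0.5477
  r_corr = 0.2697 + 0.5477 = 0.8174 μm/a
Category bounds: 0…1.3 μm/a bracket r_corr ⇒ C1

C1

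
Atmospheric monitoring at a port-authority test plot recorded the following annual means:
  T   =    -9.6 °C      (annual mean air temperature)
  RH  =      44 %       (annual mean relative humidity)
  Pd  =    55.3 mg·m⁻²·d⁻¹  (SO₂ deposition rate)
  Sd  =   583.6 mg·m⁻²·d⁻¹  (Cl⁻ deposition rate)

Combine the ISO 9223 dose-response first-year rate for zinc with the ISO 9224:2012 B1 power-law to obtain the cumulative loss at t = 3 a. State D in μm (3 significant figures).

D(3) = 1.68 μm

zinc: temperature factor f = +0.038·(-19.6) = -0.7448
  Pd branch = 0.0129·Pd^0.44·e^(0.046·RH+f) = 0.271 μm/a
  Sd branch = 0.0175·Sd^0.57·e^(0.008·RH+0.085·T) = 0.4152 μm/a
  r_corr = 0.271 + 0.4152 = 0.6861 μm/a
Power-law: D(3) = r_corr · 3^0.813
  D(3) = 0.6861 × 3^0.813 = 0.6861 × 2.443 = 1.676 μm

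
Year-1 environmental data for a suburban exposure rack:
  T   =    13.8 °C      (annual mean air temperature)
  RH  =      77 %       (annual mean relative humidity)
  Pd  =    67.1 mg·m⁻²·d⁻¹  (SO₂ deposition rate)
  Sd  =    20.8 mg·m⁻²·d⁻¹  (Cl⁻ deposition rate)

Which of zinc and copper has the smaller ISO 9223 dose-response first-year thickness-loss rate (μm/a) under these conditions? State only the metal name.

copper

zinc: temperature factor f = -0.071·(3.8) = -0.2698
  Pd branch = 0.0129·Pd^0.44·e^(0.046·RH+f) = 2.165 μm/a
  Cl⁻ term: 0.0175·20.8^0.57·exp(0.008·77+0.085·13.8) = 0.5906
  r_corr = 2.165 + 0.5906 = 2.756 μm/a
copper: T>10 °C ⇒ hinge -0.080·(13.8−10) = -0.3040
  Pd branch = 0.0053·Pd^0.26·e^(0.059·RH+f) = 1.097 μm/a
  Cl⁻ term: 0.01025·20.8^0.27·exp(0.036·77+0.049·13.8) = 0.7314
  r_corr = 1.097 + 0.7314 = 1.828 μm/a
Ordering by μm/a: zinc (2.76) > copper (1.83)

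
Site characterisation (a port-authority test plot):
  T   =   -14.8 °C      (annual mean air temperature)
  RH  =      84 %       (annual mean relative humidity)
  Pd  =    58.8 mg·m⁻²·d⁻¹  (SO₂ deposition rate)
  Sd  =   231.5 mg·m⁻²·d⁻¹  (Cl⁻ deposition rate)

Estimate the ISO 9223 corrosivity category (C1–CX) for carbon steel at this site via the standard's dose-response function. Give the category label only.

carbon steel: T≤10 °C ⇒ hinge +0.150·(-14.8−10) = -3.7200
  SO₂ term: 1.77·58.8^0.52·exp(0.02·84-3.7200) = 1.915
  Cl⁻ term: 0.102·231.5^0.62·exp(0.033·84+0.04·-14.8) = 26.39
  r_corr = 1.915 + 26.39 = 28.3 μm/a
ISO 9223 Table 2 (carbon steel): 25 < 28.3 ≤ 50 μm/a ⇒ C3

C3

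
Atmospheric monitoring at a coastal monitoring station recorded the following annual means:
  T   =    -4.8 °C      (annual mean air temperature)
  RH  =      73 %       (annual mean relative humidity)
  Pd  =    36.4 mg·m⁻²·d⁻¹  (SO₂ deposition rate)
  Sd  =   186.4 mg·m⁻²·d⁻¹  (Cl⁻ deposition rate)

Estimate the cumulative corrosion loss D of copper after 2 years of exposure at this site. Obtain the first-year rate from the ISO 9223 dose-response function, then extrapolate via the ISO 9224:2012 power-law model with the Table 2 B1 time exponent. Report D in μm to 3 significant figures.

D(2) = 0.977 μm

copper: f(T) = +0.126·(T−10) [T≤10 °C] = -1.8648
  sulphur-dioxide contribution → 0.1552 μm/a
  chloride contribution → 0.4602 μm/a
  total first-year rate 0.6153 μm/a
Long-term exponent b (ISO 9224 Table 2, B1) = 0.667
  D(2) = 0.6153 × 2^0.667 = 0.6153 × 1.588 = 0.977 μm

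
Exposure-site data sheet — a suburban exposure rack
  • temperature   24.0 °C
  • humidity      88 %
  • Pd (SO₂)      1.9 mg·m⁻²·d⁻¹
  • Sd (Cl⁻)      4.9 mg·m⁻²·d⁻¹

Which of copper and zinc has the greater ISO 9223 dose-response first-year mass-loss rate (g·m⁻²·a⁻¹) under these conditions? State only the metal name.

copper

copper: f(T) = -0.080·(T−10) [T>10 °C] = -1.1200
  Pd branch = 0.0053·Pd^0.26·e^(0.059·RH+f) = 0.3675 μm/a
  Cl⁻ term: 0.01025·4.9^0.27·exp(0.036·88+0.049·24.0) = 1.212
  sum: 0.3675 + 1.212 → r_corr = 1.58 μm/a
  mass loss = 1.58 μm/a × 8.96 g/cm³ = 14.16 g·m⁻²·a⁻¹
zinc: T>10 °C ⇒ hinge -0.071·(24.0−10) = -0.9940
  Pd branch = 0.0129·Pd^0.44·e^(0.046·RH+f) = 0.3627 μm/a
  Cl⁻ term: 0.0175·4.9^0.57·exp(0.008·88+0.085·24.0) = 0.6732
  sum: 0.3627 + 0.6732 → r_corr = 1.036 μm/a
  mass loss = 1.036 μm/a × 7.14 g/cm³ = 7.397 g·m⁻²·a⁻¹
Ordering by g·m⁻²·a⁻¹: copper (14.2) > zinc (7.4)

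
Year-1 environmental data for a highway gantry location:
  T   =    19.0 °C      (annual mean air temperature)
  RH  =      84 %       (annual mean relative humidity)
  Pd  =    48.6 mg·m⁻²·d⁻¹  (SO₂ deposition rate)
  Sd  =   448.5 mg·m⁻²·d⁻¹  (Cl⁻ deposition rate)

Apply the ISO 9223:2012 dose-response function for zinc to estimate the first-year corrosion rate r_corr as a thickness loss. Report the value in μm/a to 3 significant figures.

r_corr = 7.39 μm/a

zinc: T>10 °C ⇒ hinge -0.071·(19.0−10) = -0.6390
  Pd branch = 0.0129·Pd^0.44·e^(0.046·RH+f) = 1.792 μm/a
  Cl⁻ term: 0.0175·448.5^0.57·exp(0.008·84+0.085·19.0) = 5.595
  r_corr = 1.792 + 5.595 = 7.387 μm/a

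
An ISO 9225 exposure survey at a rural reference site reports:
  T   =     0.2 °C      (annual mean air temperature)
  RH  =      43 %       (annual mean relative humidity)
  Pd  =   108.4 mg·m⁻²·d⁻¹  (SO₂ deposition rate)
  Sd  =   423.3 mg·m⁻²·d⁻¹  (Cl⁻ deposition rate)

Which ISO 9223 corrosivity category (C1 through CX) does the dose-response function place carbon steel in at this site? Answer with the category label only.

C3

carbon steel: T≤10 °C ⇒ hinge +0.150·(0.2−10) = -1.4700
  SO₂ term: 1.77·108.4^0.52·exp(0.02·43-1.4700) = 11
  Sd branch = 0.102·Sd^0.62·e^(0.033·RH+0.04·T) = 18.07 μm/a
  sum: 11 + 18.07 → r_corr = 29.06 μm/a
Category bounds: 25…50 μm/a bracket r_corr ⇒ C3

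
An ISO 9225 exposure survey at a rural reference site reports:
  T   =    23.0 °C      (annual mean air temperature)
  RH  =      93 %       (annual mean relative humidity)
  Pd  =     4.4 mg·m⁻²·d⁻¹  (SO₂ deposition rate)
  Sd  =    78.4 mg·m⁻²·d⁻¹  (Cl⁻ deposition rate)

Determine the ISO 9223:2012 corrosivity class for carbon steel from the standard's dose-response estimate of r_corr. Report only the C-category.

C5

carbon steel: f(T) = -0.054·(T−10) [T>10 °C] = -0.7020
  SO₂ term: 1.77·4.4^0.52·exp(0.02·93-0.7020) = 12.18
  Cl⁻ term: 0.102·78.4^0.62·exp(0.033·93+0.04·23.0) = 82.31
  r_corr = 12.18 + 82.31 = 94.49 μm/a
94.5 μm/a falls in (80, 200] for carbon steel → category C5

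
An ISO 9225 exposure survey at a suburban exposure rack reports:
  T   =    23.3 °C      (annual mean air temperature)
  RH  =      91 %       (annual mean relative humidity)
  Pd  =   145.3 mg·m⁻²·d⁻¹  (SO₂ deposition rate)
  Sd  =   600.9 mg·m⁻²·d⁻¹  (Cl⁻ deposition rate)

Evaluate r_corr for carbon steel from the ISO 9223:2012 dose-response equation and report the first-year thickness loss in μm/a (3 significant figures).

r_corr = 347 μm/a

carbon steel: f(T) = -0.054·(T−10) [T>10 °C] = -0.7182
  sulphur-dioxide contribution → 70.93 μm/a
  chloride contribution → 275.7 μm/a
  ⇒ r_corr(carbon steel) = 346.6 μm/a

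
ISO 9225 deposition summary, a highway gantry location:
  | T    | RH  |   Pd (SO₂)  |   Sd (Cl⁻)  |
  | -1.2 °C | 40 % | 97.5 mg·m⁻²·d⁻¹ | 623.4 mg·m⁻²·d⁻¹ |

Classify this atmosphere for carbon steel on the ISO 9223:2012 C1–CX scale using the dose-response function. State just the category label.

carbon steel: temperature factor f = +0.150·(-11.2) = -1.6800
  SO₂ term: 1.77·97.5^0.52·exp(0.02·40-1.6800) = 7.945
  Sd branch = 0.102·Sd^0.62·e^(0.033·RH+0.04·T) = 19.67 μm/a
  r_corr = 7.945 + 19.67 = 27.61 μm/a
27.6 μm/a falls in (25, 50] for carbon steel → category C3

C3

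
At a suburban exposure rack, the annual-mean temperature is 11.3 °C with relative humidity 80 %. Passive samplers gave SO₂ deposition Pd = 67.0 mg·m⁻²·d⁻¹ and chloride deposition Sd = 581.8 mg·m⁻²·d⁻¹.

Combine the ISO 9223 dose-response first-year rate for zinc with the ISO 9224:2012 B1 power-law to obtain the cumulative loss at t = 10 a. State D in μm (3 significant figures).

zinc: f(T) = -0.071·(T−10) [T>10 °C] = -0.0923
  sulphur-dioxide contribution → 2.966 μm/a
  chloride contribution → 3.266 μm/a
  total first-year rate 6.232 μm/a
ISO 9224: D(t) = r_corr · t^b with b = 0.813 (zinc, B1)
  D(10) = 6.232 × 10^0.813 = 6.232 × 6.501 = 40.52 μm

D(10) = 40.5 μm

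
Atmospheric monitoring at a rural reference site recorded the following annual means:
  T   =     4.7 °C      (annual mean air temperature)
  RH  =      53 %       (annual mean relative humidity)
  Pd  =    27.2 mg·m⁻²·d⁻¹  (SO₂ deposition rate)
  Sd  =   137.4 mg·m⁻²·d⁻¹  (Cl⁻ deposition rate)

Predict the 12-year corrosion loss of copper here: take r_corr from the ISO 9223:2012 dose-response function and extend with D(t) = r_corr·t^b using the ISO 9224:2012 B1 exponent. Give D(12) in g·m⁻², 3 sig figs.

copper: f(T) = +0.126·(T−10) [T≤10 °C] = -0.6678
  SO₂ term: 0.0053·27.2^0.26·exp(0.059·53-0.6678) = 0.1463
  Sd branch = 0.01025·Sd^0.27·e^(0.036·RH+0.049·T) = 0.3286 μm/a
  sum: 0.1463 + 0.3286 → r_corr = 0.4749 μm/a
Long-term exponent b (ISO 9224 Table 2, B1) = 0.667
  D(12) = 0.4749 × 12^0.667 = 0.4749 × 5.246 = 2.491 μm
  Mass loss = 2.491 μm × 8.96 g/cm³ = 22.32 g·m⁻²

D(12) = 22.3 g·m⁻²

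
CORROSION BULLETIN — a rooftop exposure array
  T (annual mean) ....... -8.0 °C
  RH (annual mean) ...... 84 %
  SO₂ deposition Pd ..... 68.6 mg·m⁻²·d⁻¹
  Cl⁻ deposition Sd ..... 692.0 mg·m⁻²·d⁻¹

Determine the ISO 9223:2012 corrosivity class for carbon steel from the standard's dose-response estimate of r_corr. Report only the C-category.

C4

carbon steel: T≤10 °C ⇒ hinge +0.150·(-8.0−10) = -2.7000
  SO₂ term: 1.77·68.6^0.52·exp(0.02·84-2.7000) = 5.753
  Cl⁻ term: 0.102·692.0^0.62·exp(0.033·84+0.04·-8.0) = 68.29
  sum: 5.753 + 68.29 → r_corr = 74.04 μm/a
74 μm/a falls in (50, 80] for carbon steel → category C4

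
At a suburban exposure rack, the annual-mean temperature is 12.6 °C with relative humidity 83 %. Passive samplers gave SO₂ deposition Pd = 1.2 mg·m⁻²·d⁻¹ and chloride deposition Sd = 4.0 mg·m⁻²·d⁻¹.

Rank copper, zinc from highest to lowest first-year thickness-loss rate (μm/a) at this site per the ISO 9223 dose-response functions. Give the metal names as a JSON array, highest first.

["copper", "zinc"]

copper: T>10 °C ⇒ hinge -0.080·(12.6−10) = -0.2080
  sulphur-dioxide contribution → 0.6043 μm/a
  chloride contribution → 0.5484 μm/a
  ⇒ r_corr(copper) = 1.153 μm/a
zinc: f(T) = -0.071·(T−10) [T>10 °C] = -0.1846
  sulphur-dioxide contribution → 0.5289 μm/a
  chloride contribution → 0.2186 μm/a
  total first-year rate 0.7476 μm/a
Ordering by μm/a: copper (1.15) > zinc (0.748)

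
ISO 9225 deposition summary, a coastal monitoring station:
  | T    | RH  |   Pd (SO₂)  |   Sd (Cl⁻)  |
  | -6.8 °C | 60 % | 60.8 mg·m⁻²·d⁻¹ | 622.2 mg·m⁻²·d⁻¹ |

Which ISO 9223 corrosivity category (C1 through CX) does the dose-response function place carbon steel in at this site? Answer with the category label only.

C3

carbon steel: f(T) = +0.150·(T−10) [T≤10 °C] = -2.5200
  SO₂ term: 1.77·60.8^0.52·exp(0.02·60-2.5200) = 4.003
  Sd branch = 0.102·Sd^0.62·e^(0.033·RH+0.04·T) = 30.38 μm/a
  sum: 4.003 + 30.38 → r_corr = 34.38 μm/a
ISO 9223 Table 2 (carbon steel): 25 < 34.4 ≤ 50 μm/a ⇒ C3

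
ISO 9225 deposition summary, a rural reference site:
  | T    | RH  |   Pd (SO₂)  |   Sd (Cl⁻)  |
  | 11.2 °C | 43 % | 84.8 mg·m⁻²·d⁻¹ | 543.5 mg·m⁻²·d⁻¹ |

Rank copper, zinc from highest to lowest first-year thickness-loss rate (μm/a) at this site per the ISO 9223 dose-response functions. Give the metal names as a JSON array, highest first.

copper: temperature factor f = -0.080·(1.2) = -0.0960
  SO₂ term: 0.0053·84.8^0.26·exp(0.059·43-0.0960) = 0.1931
  Cl⁻ term: 0.01025·543.5^0.27·exp(0.036·43+0.049·11.2) = 0.4569
  sum: 0.1931 + 0.4569 → r_corr = 0.65 μm/a
zinc: temperature factor f = -0.071·(1.2) = -0.0852
  Pd branch = 0.0129·Pd^0.44·e^(0.046·RH+f) = 0.6041 μm/a
  Cl⁻ term: 0.0175·543.5^0.57·exp(0.008·43+0.085·11.2) = 2.317
  sum: 0.6041 + 2.317 → r_corr = 2.921 μm/a
Ordering by μm/a: zinc (2.92) > copper (0.65)

["zinc", "copper"]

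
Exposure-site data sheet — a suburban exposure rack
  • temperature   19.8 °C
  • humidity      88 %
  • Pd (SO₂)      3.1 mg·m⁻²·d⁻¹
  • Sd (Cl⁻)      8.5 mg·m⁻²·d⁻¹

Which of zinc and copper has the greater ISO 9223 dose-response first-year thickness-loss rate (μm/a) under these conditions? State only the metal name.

copper

zinc: f(T) = -0.071·(T−10) [T>10 °C] = -0.6958
  sulphur-dioxide contribution → 0.6062 μm/a
  chloride contribution → 0.6449 μm/a
  ⇒ r_corr(zinc) = 1.251 μm/a
copper: f(T) = -0.080·(T−10) [T>10 °C] = -0.7840
  sulphur-dioxide contribution → 0.584 μm/a
  chloride contribution → 1.145 μm/a
  ⇒ r_corr(copper) = 1.729 μm/a
Ordering by μm/a: copper (1.73) > zinc (1.25)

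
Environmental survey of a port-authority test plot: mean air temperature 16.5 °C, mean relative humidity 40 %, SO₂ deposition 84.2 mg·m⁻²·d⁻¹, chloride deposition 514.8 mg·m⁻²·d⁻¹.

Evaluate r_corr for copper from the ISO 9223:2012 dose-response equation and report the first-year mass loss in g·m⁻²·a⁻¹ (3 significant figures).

copper: temperature factor f = -0.080·(6.5) = -0.5200
  Pd branch = 0.0053·Pd^0.26·e^(0.059·RH+f) = 0.1057 μm/a
  Cl⁻ term: 0.01025·514.8^0.27·exp(0.036·40+0.049·16.5) = 0.5241
  sum: 0.1057 + 0.5241 → r_corr = 0.6297 μm/a
Convert to mass loss: 0.6297 μm/a × 8.96 g/cm³ = 5.642 g·m⁻²·a⁻¹

r_corr = 5.64 g·m⁻²·a⁻¹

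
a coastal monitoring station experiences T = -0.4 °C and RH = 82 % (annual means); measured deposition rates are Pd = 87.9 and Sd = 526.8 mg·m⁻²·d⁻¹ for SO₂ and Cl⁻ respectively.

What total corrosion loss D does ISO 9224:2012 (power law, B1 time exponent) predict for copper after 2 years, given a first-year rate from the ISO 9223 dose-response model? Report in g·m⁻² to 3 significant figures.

copper: temperature factor f = +0.126·(-10.4) = -1.3104
  SO₂ term: 0.0053·87.9^0.26·exp(0.059·82-1.3104) = 0.5777
  Sd branch = 0.01025·Sd^0.27·e^(0.036·RH+0.049·T) = 1.045 μm/a
  sum: 0.5777 + 1.045 → r_corr = 1.623 μm/a
ISO 9224: D(t) = r_corr · t^b with b = 0.667 (copper, B1)
  D(2) = 1.623 × 2^0.667 = 1.623 × 1.588 = 2.576 μm
  Mass loss = 2.576 μm × 8.96 g/cm³ = 23.08 g·m⁻²

D(2) = 23.1 g·m⁻²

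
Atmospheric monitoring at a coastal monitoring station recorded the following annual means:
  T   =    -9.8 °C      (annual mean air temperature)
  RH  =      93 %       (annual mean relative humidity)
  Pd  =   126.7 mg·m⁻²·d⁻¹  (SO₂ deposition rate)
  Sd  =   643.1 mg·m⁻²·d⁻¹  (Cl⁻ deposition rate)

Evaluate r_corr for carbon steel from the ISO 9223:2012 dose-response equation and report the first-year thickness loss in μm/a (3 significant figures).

r_corr = 89.0 μm/a

carbon steel: f(T) = +0.150·(T−10) [T≤10 °C] = -2.9700
  sulphur-dioxide contribution → 7.234 μm/a
  chloride contribution → 81.72 μm/a
  ⇒ r_corr(carbon steel) = 88.96 μm/a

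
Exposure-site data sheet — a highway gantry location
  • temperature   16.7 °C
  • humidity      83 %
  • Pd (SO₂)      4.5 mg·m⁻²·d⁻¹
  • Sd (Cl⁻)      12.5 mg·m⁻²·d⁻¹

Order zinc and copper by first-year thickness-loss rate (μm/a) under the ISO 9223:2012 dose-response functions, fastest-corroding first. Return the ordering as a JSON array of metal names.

zinc: f(T) = -0.071·(T−10) [T>10 °C] = -0.4757
  Pd branch = 0.0129·Pd^0.44·e^(0.046·RH+f) = 0.7072 μm/a
  Sd branch = 0.0175·Sd^0.57·e^(0.008·RH+0.085·T) = 0.5931 μm/a
  sum: 0.7072 + 0.5931 → r_corr = 1.3 μm/a
copper: f(T) = -0.080·(T−10) [T>10 °C] = -0.5360
  Pd branch = 0.0053·Pd^0.26·e^(0.059·RH+f) = 0.6139 μm/a
  Sd branch = 0.01025·Sd^0.27·e^(0.036·RH+0.049·T) = 0.9119 μm/a
  r_corr = 0.6139 + 0.9119 = 1.526 μm/a
Ordering by μm/a: copper (1.53) > zinc (1.3)

["copper", "zinc"]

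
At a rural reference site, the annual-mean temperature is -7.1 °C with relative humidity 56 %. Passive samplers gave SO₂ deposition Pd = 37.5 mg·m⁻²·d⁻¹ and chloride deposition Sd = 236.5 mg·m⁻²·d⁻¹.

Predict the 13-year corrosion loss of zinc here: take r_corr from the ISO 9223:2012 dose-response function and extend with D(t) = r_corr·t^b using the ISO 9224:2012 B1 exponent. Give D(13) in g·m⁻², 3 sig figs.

D(13) = 44.5 g·m⁻²

zinc: f(T) = +0.038·(T−10) [T≤10 °C] = -0.6498
  sulphur-dioxide contribution → 0.4362 μm/a
  chloride contribution → 0.3377 μm/a
  ⇒ r_corr(zinc) = 0.774 μm/a
Power-law: D(13) = r_corr · 13^0.813
  D(13) = 0.774 × 13^0.813 = 0.774 × 8.047 = 6.228 μm
  Mass loss = 6.228 μm × 7.14 g/cm³ = 44.47 g·m⁻²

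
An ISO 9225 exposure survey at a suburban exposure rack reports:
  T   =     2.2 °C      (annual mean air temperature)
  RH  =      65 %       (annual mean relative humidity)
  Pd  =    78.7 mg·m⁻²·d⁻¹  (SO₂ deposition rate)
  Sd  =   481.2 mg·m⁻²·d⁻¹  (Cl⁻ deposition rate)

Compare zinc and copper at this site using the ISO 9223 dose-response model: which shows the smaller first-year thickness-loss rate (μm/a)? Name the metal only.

copper

zinc: f(T) = +0.038·(T−10) [T≤10 °C] = -0.2964
  SO₂ term: 0.0129·78.7^0.44·exp(0.046·65-0.2964) = 1.302
  Sd branch = 0.0175·Sd^0.57·e^(0.008·RH+0.085·T) = 1.2 μm/a
  r_corr = 1.302 + 1.2 = 2.502 μm/a
copper: T≤10 °C ⇒ hinge +0.126·(2.2−10) = -0.9828
  Pd branch = 0.0053·Pd^0.26·e^(0.059·RH+f) = 0.2857 μm/a
  Cl⁻ term: 0.01025·481.2^0.27·exp(0.036·65+0.049·2.2) = 0.6281
  sum: 0.2857 + 0.6281 → r_corr = 0.9138 μm/a
Ordering by μm/a: zinc (2.5) > copper (0.914)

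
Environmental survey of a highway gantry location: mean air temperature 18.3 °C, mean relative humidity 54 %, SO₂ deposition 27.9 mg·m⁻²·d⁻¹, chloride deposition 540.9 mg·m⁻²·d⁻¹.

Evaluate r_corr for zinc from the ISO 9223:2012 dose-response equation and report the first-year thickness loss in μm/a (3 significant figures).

zinc: temperature factor f = -0.071·(8.3) = -0.5893
  SO₂ term: 0.0129·27.9^0.44·exp(0.046·54-0.5893) = 0.3711
  Sd branch = 0.0175·Sd^0.57·e^(0.008·RH+0.085·T) = 4.614 μm/a
  r_corr = 0.3711 + 4.614 = 4.985 μm/a

r_corr = 4.99 μm/a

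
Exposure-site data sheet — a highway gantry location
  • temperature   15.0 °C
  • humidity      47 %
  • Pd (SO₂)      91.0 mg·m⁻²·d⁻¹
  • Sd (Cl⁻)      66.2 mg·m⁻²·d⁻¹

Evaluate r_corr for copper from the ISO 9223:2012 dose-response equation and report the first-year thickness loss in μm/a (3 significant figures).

copper: T>10 °C ⇒ hinge -0.080·(15.0−10) = -0.4000
  sulphur-dioxide contribution → 0.1837 μm/a
  chloride contribution → 0.3601 μm/a
  total first-year rate 0.5438 μm/a

r_corr = 0.544 μm/a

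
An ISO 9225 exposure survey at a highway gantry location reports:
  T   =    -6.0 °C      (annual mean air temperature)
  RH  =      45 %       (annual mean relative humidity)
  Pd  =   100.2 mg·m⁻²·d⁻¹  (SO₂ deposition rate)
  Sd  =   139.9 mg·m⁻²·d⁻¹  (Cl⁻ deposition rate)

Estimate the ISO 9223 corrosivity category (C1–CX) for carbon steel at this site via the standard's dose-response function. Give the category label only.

C2

carbon steel: f(T) = +0.150·(T−10) [T≤10 °C] = -2.4000
  SO₂ term: 1.77·100.2^0.52·exp(0.02·45-2.4000) = 4.335
  Sd branch = 0.102·Sd^0.62·e^(0.033·RH+0.04·T) = 7.581 μm/a
  sum: 4.335 + 7.581 → r_corr = 11.92 μm/a
11.9 μm/a falls in (1.3, 25] for carbon steel → category C2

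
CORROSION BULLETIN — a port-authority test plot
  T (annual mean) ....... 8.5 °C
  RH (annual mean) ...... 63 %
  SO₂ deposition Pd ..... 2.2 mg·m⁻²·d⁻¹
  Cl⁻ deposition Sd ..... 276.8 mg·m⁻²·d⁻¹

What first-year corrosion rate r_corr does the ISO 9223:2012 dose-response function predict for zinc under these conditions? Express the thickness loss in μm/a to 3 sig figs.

r_corr = 1.78 μm/a

zinc: f(T) = +0.038·(T−10) [T≤10 °C] = -0.0570
  SO₂ term: 0.0129·2.2^0.44·exp(0.046·63-0.0570) = 0.3127
  Sd branch = 0.0175·Sd^0.57·e^(0.008·RH+0.085·T) = 1.471 μm/a
  r_corr = 0.3127 + 1.471 = 1.784 μm/a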